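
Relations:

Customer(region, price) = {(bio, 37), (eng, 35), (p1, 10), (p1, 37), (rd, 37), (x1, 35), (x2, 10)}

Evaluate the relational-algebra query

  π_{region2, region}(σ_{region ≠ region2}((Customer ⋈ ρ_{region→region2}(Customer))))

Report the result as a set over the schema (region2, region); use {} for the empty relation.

{(bio, p1), (bio, rd), (eng, x1), (p1, bio), (p1, rd), (p1, x2), (rd, bio), (rd, p1), (x1, eng), (x2, p1)}

ρ[region→region2]: schema becomes (region2, price); tuples unchanged.
Customer ⋈ ρ_{region→region2}(Customer) (natural join on price): {(bio, 37, bio), (bio, 37, p1), (bio, 37, rd), (eng, 35, eng), (eng, 35, x1), (p1, 10, p1), (p1, 10, x2), (p1, 37, bio), (p1, 37, p1), (p1, 37, rd), (rd, 37, bio), (rd, 37, p1), (rd, 37, rd), (x1, 35, eng), (x1, 35, x1), (x2, 10, p1), (x2, 10, x2)}
Selection region ≠ region2: {(bio, 37, p1), (bio, 37, rd), (eng, 35, x1), (p1, 10, x2), (p1, 37, bio), (p1, 37, rd), (rd, 37, bio), (rd, 37, p1), (x1, 35, eng), (x2, 10, p1)}
π_{region2, region} gives {(bio, p1), (bio, rd), (eng, x1), (p1, bio), (p1, rd), (p1, x2), (rd, bio), (rd, p1), (x1, eng), (x2, p1)}.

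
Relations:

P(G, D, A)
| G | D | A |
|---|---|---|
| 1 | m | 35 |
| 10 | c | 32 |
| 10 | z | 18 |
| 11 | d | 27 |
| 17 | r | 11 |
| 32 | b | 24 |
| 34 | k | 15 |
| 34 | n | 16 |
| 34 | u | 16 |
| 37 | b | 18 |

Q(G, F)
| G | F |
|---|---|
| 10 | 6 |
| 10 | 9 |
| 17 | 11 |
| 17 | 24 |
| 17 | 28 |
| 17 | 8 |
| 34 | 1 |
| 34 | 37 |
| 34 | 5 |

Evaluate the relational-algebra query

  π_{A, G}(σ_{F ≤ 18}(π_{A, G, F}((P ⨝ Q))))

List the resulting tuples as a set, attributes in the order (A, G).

{(11, 17), (15, 34), (16, 34), (18, 10), (32, 10)}

Natural join on G: {(10, c, 32, 6), (10, c, 32, 9), (10, z, 18, 6), (10, z, 18, 9), (17, r, 11, 11), (17, r, 11, 24), (17, r, 11, 28), (17, r, 11, 8), (34, k, 15, 1), (34, k, 15, 37), (34, k, 15, 5), (34, n, 16, 1), (34, n, 16, 37), (34, n, 16, 5), (34, u, 16, 1), (34, u, 16, 37), (34, u, 16, 5)}
Projecting to A, G, F (3 duplicate(s) eliminated): {(11, 17, 11), (11, 17, 24), (11, 17, 28), (11, 17, 8), (15, 34, 1), (15, 34, 37), (15, 34, 5), (16, 34, 1), (16, 34, 37), (16, 34, 5), (18, 10, 6), (18, 10, 9), (32, 10, 6), (32, 10, 9)}
Apply σ_{F ≤ 18}; surviving tuples: {(11, 17, 11), (11, 17, 8), (15, 34, 1), (15, 34, 5), (16, 34, 1), (16, 34, 5), (18, 10, 6), (18, 10, 9), (32, 10, 6), (32, 10, 9)}
Projecting to A, G (5 duplicate(s) eliminated): {(11, 17), (15, 34), (16, 34), (18, 10), (32, 10)}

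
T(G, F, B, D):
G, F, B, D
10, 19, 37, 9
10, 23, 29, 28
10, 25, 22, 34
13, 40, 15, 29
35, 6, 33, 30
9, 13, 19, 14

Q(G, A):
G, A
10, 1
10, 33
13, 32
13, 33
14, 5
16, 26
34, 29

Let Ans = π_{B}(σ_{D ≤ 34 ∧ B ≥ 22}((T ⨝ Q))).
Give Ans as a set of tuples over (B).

{22, 29, 37}

T ⋈ Q (natural join on G): {(10, 19, 37, 9, 1), (10, 19, 37, 9, 33), (10, 23, 29, 28, 1), (10, 23, 29, 28, 33), (10, 25, 22, 34, 1), (10, 25, 22, 34, 33), (13, 40, 15, 29, 32), (13, 40, 15, 29, 33)}
Apply σ_{D ≤ 34 ∧ B ≥ 22}; surviving tuples: {(10, 19, 37, 9, 1), (10, 19, 37, 9, 33), (10, 23, 29, 28, 1), (10, 23, 29, 28, 33), (10, 25, 22, 34, 1), (10, 25, 22, 34, 33)}
Projecting to B (3 duplicate(s) eliminated): {22, 29, 37}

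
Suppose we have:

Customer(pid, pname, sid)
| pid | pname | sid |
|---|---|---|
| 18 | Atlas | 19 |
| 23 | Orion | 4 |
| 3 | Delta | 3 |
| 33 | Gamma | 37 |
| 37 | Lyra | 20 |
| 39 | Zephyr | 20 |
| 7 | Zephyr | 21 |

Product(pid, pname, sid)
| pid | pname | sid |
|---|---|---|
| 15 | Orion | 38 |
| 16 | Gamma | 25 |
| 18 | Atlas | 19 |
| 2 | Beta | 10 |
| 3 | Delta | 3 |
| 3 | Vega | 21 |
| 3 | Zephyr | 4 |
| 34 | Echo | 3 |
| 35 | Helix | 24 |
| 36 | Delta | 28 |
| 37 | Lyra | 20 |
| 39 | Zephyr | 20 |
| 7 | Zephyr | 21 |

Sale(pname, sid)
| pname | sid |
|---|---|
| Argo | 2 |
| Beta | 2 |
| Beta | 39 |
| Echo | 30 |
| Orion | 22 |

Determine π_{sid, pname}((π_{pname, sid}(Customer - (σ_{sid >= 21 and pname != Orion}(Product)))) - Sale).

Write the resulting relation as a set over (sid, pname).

Selection sid >= 21 and pname != Orion: {(16, Gamma, 25), (3, Vega, 21), (35, Helix, 24), (36, Delta, 28), (7, Zephyr, 21)}
Taking the difference: {(18, Atlas, 19), (23, Orion, 4), (3, Delta, 3), (33, Gamma, 37), (37, Lyra, 20), (39, Zephyr, 20)}
π_{pname, sid} gives {(Atlas, 19), (Delta, 3), (Gamma, 37), (Lyra, 20), (Orion, 4), (Zephyr, 20)}.
Taking the difference: {(Atlas, 19), (Delta, 3), (Gamma, 37), (Lyra, 20), (Orion, 4), (Zephyr, 20)}
π_{sid, pname} gives {(19, Atlas), (20, Lyra), (20, Zephyr), (3, Delta), (37, Gamma), (4, Orion)}.

{(19, Atlas), (20, Lyra), (20, Zephyr), (3, Delta), (37, Gamma), (4, Orion)}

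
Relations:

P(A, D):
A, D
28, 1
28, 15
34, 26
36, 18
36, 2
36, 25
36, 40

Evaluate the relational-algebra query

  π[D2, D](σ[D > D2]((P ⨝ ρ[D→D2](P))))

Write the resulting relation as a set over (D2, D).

ρ[D→D2]: schema becomes (A, D2); tuples unchanged.
P ⋈ ρ[D→D2](P) (natural join on A): {(28, 1, 1), (28, 1, 15), (28, 15, 1), (28, 15, 15), (34, 26, 26), (36, 18, 18), (36, 18, 2), (36, 18, 25), (36, 18, 40), (36, 2, 18), (36, 2, 2), (36, 2, 25), (36, 2, 40), (36, 25, 18), (36, 25, 2), (36, 25, 25), (36, 25, 40), (36, 40, 18), (36, 40, 2), (36, 40, 25), (36, 40, 40)}
σ[D > D2]: keep tuples satisfying D > D2 → {(28, 15, 1), (36, 18, 2), (36, 25, 18), (36, 25, 2), (36, 40, 18), (36, 40, 2), (36, 40, 25)}
π_{D2, D} gives {(1, 15), (18, 25), (18, 40), (2, 18), (2, 25), (2, 40), (25, 40)}.

{(1, 15), (18, 25), (18, 40), (2, 18), (2, 25), (2, 40), (25, 40)}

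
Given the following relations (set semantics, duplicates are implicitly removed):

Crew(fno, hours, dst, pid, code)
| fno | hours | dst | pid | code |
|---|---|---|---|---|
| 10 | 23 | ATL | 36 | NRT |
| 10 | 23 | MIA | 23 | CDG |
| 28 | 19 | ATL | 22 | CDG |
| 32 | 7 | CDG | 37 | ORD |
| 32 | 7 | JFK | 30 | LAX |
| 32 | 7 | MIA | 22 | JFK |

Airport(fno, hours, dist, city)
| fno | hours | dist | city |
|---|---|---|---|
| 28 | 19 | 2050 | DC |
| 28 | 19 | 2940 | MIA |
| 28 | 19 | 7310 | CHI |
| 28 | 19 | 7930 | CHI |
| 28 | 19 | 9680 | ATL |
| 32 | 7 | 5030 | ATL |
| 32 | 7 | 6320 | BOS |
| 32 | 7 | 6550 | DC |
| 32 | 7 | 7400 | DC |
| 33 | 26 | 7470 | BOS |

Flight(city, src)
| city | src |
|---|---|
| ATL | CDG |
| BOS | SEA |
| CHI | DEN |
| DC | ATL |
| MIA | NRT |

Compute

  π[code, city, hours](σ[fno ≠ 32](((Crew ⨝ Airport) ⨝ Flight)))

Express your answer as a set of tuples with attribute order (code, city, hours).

{(CDG, ATL, 19), (CDG, CHI, 19), (CDG, DC, 19), (CDG, MIA, 19)}

Natural join on fno, hours: {(28, 19, ATL, 22, CDG, 2050, DC), (28, 19, ATL, 22, CDG, 2940, MIA), (28, 19, ATL, 22, CDG, 7310, CHI), (28, 19, ATL, 22, CDG, 7930, CHI), (28, 19, ATL, 22, CDG, 9680, ATL), (32, 7, CDG, 37, ORD, 5030, ATL), (32, 7, CDG, 37, ORD, 6320, BOS), (32, 7, CDG, 37, ORD, 6550, DC), (32, 7, CDG, 37, ORD, 7400, DC), (32, 7, JFK, 30, LAX, 5030, ATL), (32, 7, JFK, 30, LAX, 6320, BOS), (32, 7, JFK, 30, LAX, 6550, DC), (32, 7, JFK, 30, LAX, 7400, DC), (32, 7, MIA, 22, JFK, 5030, ATL), (32, 7, MIA, 22, JFK, 6320, BOS), (32, 7, MIA, 22, JFK, 6550, DC), (32, 7, MIA, 22, JFK, 7400, DC)}
Natural join on city: {(28, 19, ATL, 22, CDG, 2050, DC, ATL), (28, 19, ATL, 22, CDG, 2940, MIA, NRT), (28, 19, ATL, 22, CDG, 7310, CHI, DEN), (28, 19, ATL, 22, CDG, 7930, CHI, DEN), (28, 19, ATL, 22, CDG, 9680, ATL, CDG), (32, 7, CDG, 37, ORD, 5030, ATL, CDG), (32, 7, CDG, 37, ORD, 6320, BOS, SEA), (32, 7, CDG, 37, ORD, 6550, DC, ATL), (32, 7, CDG, 37, ORD, 7400, DC, ATL), (32, 7, JFK, 30, LAX, 5030, ATL, CDG), (32, 7, JFK, 30, LAX, 6320, BOS, SEA), (32, 7, JFK, 30, LAX, 6550, DC, ATL), (32, 7, JFK, 30, LAX, 7400, DC, ATL), (32, 7, MIA, 22, JFK, 5030, ATL, CDG), (32, 7, MIA, 22, JFK, 6320, BOS, SEA), (32, 7, MIA, 22, JFK, 6550, DC, ATL), (32, 7, MIA, 22, JFK, 7400, DC, ATL)}
Selection fno ≠ 32: {(28, 19, ATL, 22, CDG, 2050, DC, ATL), (28, 19, ATL, 22, CDG, 2940, MIA, NRT), (28, 19, ATL, 22, CDG, 7310, CHI, DEN), (28, 19, ATL, 22, CDG, 7930, CHI, DEN), (28, 19, ATL, 22, CDG, 9680, ATL, CDG)}
π_{code, city, hours} gives {(CDG, ATL, 19), (CDG, CHI, 19), (CDG, DC, 19), (CDG, MIA, 19)} (1 duplicate(s) eliminated).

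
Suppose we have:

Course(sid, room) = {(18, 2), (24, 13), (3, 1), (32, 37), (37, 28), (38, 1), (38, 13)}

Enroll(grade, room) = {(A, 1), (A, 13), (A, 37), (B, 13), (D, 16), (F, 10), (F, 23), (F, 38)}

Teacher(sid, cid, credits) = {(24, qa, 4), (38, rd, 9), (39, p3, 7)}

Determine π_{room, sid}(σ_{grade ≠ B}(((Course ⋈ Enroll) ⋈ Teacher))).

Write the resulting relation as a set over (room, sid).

{(1, 38), (13, 24), (13, 38)}

Course ⋈ Enroll (natural join on room): {(24, 13, A), (24, 13, B), (3, 1, A), (32, 37, A), (38, 1, A), (38, 13, A), (38, 13, B)}
(Course ⋈ Enroll) ⋈ Teacher (natural join on sid): {(24, 13, A, qa, 4), (24, 13, B, qa, 4), (38, 1, A, rd, 9), (38, 13, A, rd, 9), (38, 13, B, rd, 9)}
Filtering on grade ≠ B leaves {(24, 13, A, qa, 4), (38, 1, A, rd, 9), (38, 13, A, rd, 9)}.
π_{room, sid} gives {(1, 38), (13, 24), (13, 38)}.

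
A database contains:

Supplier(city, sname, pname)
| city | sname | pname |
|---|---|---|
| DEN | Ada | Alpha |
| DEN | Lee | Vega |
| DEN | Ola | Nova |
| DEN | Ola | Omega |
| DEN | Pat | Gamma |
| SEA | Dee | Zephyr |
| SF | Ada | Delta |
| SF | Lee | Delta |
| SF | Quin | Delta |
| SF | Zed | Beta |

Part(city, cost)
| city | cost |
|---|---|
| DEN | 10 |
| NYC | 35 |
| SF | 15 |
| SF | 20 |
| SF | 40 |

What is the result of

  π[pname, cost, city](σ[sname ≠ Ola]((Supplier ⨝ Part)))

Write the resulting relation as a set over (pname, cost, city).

Joining Supplier and Part on city yields {(DEN, Ada, Alpha, 10), (DEN, Lee, Vega, 10), (DEN, Ola, Nova, 10), (DEN, Ola, Omega, 10), (DEN, Pat, Gamma, 10), (SF, Ada, Delta, 15), (SF, Ada, Delta, 20), (SF, Ada, Delta, 40), (SF, Lee, Delta, 15), (SF, Lee, Delta, 20), (SF, Lee, Delta, 40), (SF, Quin, Delta, 15), (SF, Quin, Delta, 20), (SF, Quin, Delta, 40), (SF, Zed, Beta, 15), (SF, Zed, Beta, 20), (SF, Zed, Beta, 40)}.
Apply σ_{sname ≠ Ola}; surviving tuples: {(DEN, Ada, Alpha, 10), (DEN, Lee, Vega, 10), (DEN, Pat, Gamma, 10), (SF, Ada, Delta, 15), (SF, Ada, Delta, 20), (SF, Ada, Delta, 40), (SF, Lee, Delta, 15), (SF, Lee, Delta, 20), (SF, Lee, Delta, 40), (SF, Quin, Delta, 15), (SF, Quin, Delta, 20), (SF, Quin, Delta, 40), (SF, Zed, Beta, 15), (SF, Zed, Beta, 20), (SF, Zed, Beta, 40)}
π_{pname, cost, city} gives {(Alpha, 10, DEN), (Beta, 15, SF), (Beta, 20, SF), (Beta, 40, SF), (Delta, 15, SF), (Delta, 20, SF), (Delta, 40, SF), (Gamma, 10, DEN), (Vega, 10, DEN)} (6 duplicate(s) eliminated).

{(Alpha, 10, DEN), (Beta, 15, SF), (Beta, 20, SF), (Beta, 40, SF), (Delta, 15, SF), (Delta, 20, SF), (Delta, 40, SF), (Gamma, 10, DEN), (Vega, 10, DEN)}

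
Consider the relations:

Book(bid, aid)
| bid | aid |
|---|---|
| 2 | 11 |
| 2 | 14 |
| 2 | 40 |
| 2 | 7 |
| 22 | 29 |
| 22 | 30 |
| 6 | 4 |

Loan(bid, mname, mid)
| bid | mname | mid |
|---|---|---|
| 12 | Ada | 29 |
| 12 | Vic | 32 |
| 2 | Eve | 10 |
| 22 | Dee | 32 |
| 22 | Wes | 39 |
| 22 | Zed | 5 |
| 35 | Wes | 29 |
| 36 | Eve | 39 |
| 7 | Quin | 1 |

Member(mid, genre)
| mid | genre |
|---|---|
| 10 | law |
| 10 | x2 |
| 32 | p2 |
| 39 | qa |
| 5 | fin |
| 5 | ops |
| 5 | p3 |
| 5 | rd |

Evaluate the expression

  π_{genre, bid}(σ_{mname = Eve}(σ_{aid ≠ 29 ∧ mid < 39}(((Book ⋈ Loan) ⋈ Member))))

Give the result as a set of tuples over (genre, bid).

{(law, 2), (x2, 2)}

Natural join on bid: {(2, 11, Eve, 10), (2, 14, Eve, 10), (2, 40, Eve, 10), (2, 7, Eve, 10), (22, 29, Dee, 32), (22, 29, Wes, 39), (22, 29, Zed, 5), (22, 30, Dee, 32), (22, 30, Wes, 39), (22, 30, Zed, 5)}
Natural join on mid: {(2, 11, Eve, 10, law), (2, 11, Eve, 10, x2), (2, 14, Eve, 10, law), (2, 14, Eve, 10, x2), (2, 40, Eve, 10, law), (2, 40, Eve, 10, x2), (2, 7, Eve, 10, law), (2, 7, Eve, 10, x2), (22, 29, Dee, 32, p2), (22, 29, Wes, 39, qa), (22, 29, Zed, 5, fin), (22, 29, Zed, 5, ops), (22, 29, Zed, 5, p3), (22, 29, Zed, 5, rd), (22, 30, Dee, 32, p2), (22, 30, Wes, 39, qa), (22, 30, Zed, 5, fin), (22, 30, Zed, 5, ops), (22, 30, Zed, 5, p3), (22, 30, Zed, 5, rd)}
σ[aid ≠ 29 ∧ mid < 39]: keep tuples satisfying aid ≠ 29 ∧ mid < 39 → {(2, 11, Eve, 10, law), (2, 11, Eve, 10, x2), (2, 14, Eve, 10, law), (2, 14, Eve, 10, x2), (2, 40, Eve, 10, law), (2, 40, Eve, 10, x2), (2, 7, Eve, 10, law), (2, 7, Eve, 10, x2), (22, 30, Dee, 32, p2), (22, 30, Zed, 5, fin), (22, 30, Zed, 5, ops), (22, 30, Zed, 5, p3), (22, 30, Zed, 5, rd)}
σ[mname = Eve]: keep tuples satisfying mname = Eve → {(2, 11, Eve, 10, law), (2, 11, Eve, 10, x2), (2, 14, Eve, 10, law), (2, 14, Eve, 10, x2), (2, 40, Eve, 10, law), (2, 40, Eve, 10, x2), (2, 7, Eve, 10, law), (2, 7, Eve, 10, x2)}
Projecting to genre, bid (6 duplicate(s) eliminated): {(law, 2), (x2, 2)}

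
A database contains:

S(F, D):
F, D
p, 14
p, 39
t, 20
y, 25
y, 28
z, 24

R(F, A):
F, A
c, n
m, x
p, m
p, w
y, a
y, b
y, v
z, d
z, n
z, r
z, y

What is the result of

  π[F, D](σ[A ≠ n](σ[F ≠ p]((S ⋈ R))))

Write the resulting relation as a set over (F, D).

S ⋈ R (natural join on F): {(p, 14, m), (p, 14, w), (p, 39, m), (p, 39, w), (y, 25, a), (y, 25, b), (y, 25, v), (y, 28, a), (y, 28, b), (y, 28, v), (z, 24, d), (z, 24, n), (z, 24, r), (z, 24, y)}
σ[F ≠ p]: keep tuples satisfying F ≠ p → {(y, 25, a), (y, 25, b), (y, 25, v), (y, 28, a), (y, 28, b), (y, 28, v), (z, 24, d), (z, 24, n), (z, 24, r), (z, 24, y)}
σ[A ≠ n]: keep tuples satisfying A ≠ n → {(y, 25, a), (y, 25, b), (y, 25, v), (y, 28, a), (y, 28, b), (y, 28, v), (z, 24, d), (z, 24, r), (z, 24, y)}
π[F, D]: project onto (F, D) (6 duplicate(s) eliminated) → {(y, 25), (y, 28), (z, 24)}

{(y, 25), (y, 28), (z, 24)}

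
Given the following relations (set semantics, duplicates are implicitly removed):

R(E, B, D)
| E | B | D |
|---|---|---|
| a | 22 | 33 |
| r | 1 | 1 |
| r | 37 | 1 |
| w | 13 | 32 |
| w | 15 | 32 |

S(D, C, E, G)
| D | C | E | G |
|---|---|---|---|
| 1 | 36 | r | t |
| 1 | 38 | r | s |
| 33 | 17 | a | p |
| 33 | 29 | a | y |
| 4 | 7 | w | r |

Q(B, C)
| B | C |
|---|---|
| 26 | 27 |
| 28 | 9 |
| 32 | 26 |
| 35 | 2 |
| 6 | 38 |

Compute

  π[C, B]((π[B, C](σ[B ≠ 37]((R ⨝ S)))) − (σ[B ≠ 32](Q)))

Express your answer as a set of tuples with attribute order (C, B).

Natural join on E, D: {(a, 22, 33, 17, p), (a, 22, 33, 29, y), (r, 1, 1, 36, t), (r, 1, 1, 38, s), (r, 37, 1, 36, t), (r, 37, 1, 38, s)}
Apply σ_{B ≠ 37}; surviving tuples: {(a, 22, 33, 17, p), (a, 22, 33, 29, y), (r, 1, 1, 36, t), (r, 1, 1, 38, s)}
π_{B, C} gives {(1, 36), (1, 38), (22, 17), (22, 29)}.
Apply σ_{B ≠ 32}; surviving tuples: {(26, 27), (28, 9), (35, 2), (6, 38)}
Set difference of the two operands is {(1, 36), (1, 38), (22, 17), (22, 29)}.
π_{C, B} gives {(17, 22), (29, 22), (36, 1), (38, 1)}.

{(17, 22), (29, 22), (36, 1), (38, 1)}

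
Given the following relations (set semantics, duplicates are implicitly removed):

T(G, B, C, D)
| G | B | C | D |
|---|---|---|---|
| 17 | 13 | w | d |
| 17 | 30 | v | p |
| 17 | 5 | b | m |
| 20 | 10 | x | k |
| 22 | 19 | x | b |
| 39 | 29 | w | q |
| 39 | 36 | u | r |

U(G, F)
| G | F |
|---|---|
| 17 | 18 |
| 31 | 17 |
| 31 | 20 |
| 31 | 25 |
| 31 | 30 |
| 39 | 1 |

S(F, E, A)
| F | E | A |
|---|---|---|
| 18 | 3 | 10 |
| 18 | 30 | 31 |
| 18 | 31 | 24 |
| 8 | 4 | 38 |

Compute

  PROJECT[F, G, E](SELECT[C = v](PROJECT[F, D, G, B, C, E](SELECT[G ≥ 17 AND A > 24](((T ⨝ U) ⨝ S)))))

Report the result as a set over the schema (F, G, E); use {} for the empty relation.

Joining T and U on G yields {(17, 13, w, d, 18), (17, 30, v, p, 18), (17, 5, b, m, 18), (39, 29, w, q, 1), (39, 36, u, r, 1)}.
Joining (T ⨝ U) and S on F yields {(17, 13, w, d, 18, 3, 10), (17, 13, w, d, 18, 30, 31), (17, 13, w, d, 18, 31, 24), (17, 30, v, p, 18, 3, 10), (17, 30, v, p, 18, 30, 31), (17, 30, v, p, 18, 31, 24), (17, 5, b, m, 18, 3, 10), (17, 5, b, m, 18, 30, 31), (17, 5, b, m, 18, 31, 24)}.
Selection G ≥ 17 AND A > 24: {(17, 13, w, d, 18, 30, 31), (17, 30, v, p, 18, 30, 31), (17, 5, b, m, 18, 30, 31)}
Keep only column(s) F, D, G, B, C, E: {(18, d, 17, 13, w, 30), (18, m, 17, 5, b, 30), (18, p, 17, 30, v, 30)}
Selection C = v: {(18, p, 17, 30, v, 30)}
Keep only column(s) F, G, E: {(18, 17, 30)}

{(18, 17, 30)}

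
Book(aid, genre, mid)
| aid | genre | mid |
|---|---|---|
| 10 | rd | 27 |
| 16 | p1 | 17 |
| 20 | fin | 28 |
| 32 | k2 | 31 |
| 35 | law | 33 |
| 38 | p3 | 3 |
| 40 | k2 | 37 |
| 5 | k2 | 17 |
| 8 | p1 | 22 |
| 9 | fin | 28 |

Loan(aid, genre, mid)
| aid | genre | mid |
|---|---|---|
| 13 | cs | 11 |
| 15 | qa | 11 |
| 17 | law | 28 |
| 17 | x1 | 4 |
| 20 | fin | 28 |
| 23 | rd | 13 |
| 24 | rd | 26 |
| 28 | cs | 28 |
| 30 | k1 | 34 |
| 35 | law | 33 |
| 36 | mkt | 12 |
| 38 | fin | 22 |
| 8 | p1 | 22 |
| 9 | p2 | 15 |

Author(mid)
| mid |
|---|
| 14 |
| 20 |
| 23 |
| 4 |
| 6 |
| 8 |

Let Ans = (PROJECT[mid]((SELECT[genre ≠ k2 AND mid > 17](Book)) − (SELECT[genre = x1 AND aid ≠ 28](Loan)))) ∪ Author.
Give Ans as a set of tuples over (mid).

{14, 20, 22, 23, 27, 28, 33, 4, 6, 8}

Filtering on genre ≠ k2 AND mid > 17 leaves {(10, rd, 27), (20, fin, 28), (35, law, 33), (8, p1, 22), (9, fin, 28)}.
Filtering on genre = x1 AND aid ≠ 28 leaves {(17, x1, 4)}.
Taking the difference: {(10, rd, 27), (20, fin, 28), (35, law, 33), (8, p1, 22), (9, fin, 28)}
Keep only column(s) mid (1 duplicate(s) eliminated): {22, 27, 28, 33}
Taking the union: {14, 20, 22, 23, 27, 28, 33, 4, 6, 8}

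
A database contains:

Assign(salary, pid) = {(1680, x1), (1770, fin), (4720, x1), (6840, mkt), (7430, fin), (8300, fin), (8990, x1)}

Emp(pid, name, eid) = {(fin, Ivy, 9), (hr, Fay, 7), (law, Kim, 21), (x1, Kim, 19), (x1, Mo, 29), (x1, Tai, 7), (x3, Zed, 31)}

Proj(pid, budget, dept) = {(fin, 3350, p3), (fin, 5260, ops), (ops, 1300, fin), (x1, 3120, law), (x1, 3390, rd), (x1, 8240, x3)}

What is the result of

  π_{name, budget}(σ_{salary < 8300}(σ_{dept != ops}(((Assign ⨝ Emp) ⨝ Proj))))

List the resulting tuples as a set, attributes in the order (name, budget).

{(Ivy, 3350), (Kim, 3120), (Kim, 3390), (Kim, 8240), (Mo, 3120), (Mo, 3390), (Mo, 8240), (Tai, 3120), (Tai, 3390), (Tai, 8240)}

Joining Assign and Emp on pid yields {(1680, x1, Kim, 19), (1680, x1, Mo, 29), (1680, x1, Tai, 7), (1770, fin, Ivy, 9), (4720, x1, Kim, 19), (4720, x1, Mo, 29), (4720, x1, Tai, 7), (7430, fin, Ivy, 9), (8300, fin, Ivy, 9), (8990, x1, Kim, 19), (8990, x1, Mo, 29), (8990, x1, Tai, 7)}.
Joining (Assign ⨝ Emp) and Proj on pid yields {(1680, x1, Kim, 19, 3120, law), (1680, x1, Kim, 19, 3390, rd), (1680, x1, Kim, 19, 8240, x3), (1680, x1, Mo, 29, 3120, law), (1680, x1, Mo, 29, 3390, rd), (1680, x1, Mo, 29, 8240, x3), (1680, x1, Tai, 7, 3120, law), (1680, x1, Tai, 7, 3390, rd), (1680, x1, Tai, 7, 8240, x3), (1770, fin, Ivy, 9, 3350, p3), (1770, fin, Ivy, 9, 5260, ops), (4720, x1, Kim, 19, 3120, law), (4720, x1, Kim, 19, 3390, rd), (4720, x1, Kim, 19, 8240, x3), (4720, x1, Mo, 29, 3120, law), (4720, x1, Mo, 29, 3390, rd), (4720, x1, Mo, 29, 8240, x3), (4720, x1, Tai, 7, 3120, law), (4720, x1, Tai, 7, 3390, rd), (4720, x1, Tai, 7, 8240, x3), (7430, fin, Ivy, 9, 3350, p3), (7430, fin, Ivy, 9, 5260, ops), (8300, fin, Ivy, 9, 3350, p3), (8300, fin, Ivy, 9, 5260, ops), (8990, x1, Kim, 19, 3120, law), (8990, x1, Kim, 19, 3390, rd), (8990, x1, Kim, 19, 8240, x3), (8990, x1, Mo, 29, 3120, law), (8990, x1, Mo, 29, 3390, rd), (8990, x1, Mo, 29, 8240, x3), (8990, x1, Tai, 7, 3120, law), (8990, x1, Tai, 7, 3390, rd), (8990, x1, Tai, 7, 8240, x3)}.
Apply σ_{dept != ops}; surviving tuples: {(1680, x1, Kim, 19, 3120, law), (1680, x1, Kim, 19, 3390, rd), (1680, x1, Kim, 19, 8240, x3), (1680, x1, Mo, 29, 3120, law), (1680, x1, Mo, 29, 3390, rd), (1680, x1, Mo, 29, 8240, x3), (1680, x1, Tai, 7, 3120, law), (1680, x1, Tai, 7, 3390, rd), (1680, x1, Tai, 7, 8240, x3), (1770, fin, Ivy, 9, 3350, p3), (4720, x1, Kim, 19, 3120, law), (4720, x1, Kim, 19, 3390, rd), (4720, x1, Kim, 19, 8240, x3), (4720, x1, Mo, 29, 3120, law), (4720, x1, Mo, 29, 3390, rd), (4720, x1, Mo, 29, 8240, x3), (4720, x1, Tai, 7, 3120, law), (4720, x1, Tai, 7, 3390, rd), (4720, x1, Tai, 7, 8240, x3), (7430, fin, Ivy, 9, 3350, p3), (8300, fin, Ivy, 9, 3350, p3), (8990, x1, Kim, 19, 3120, law), (8990, x1, Kim, 19, 3390, rd), (8990, x1, Kim, 19, 8240, x3), (8990, x1, Mo, 29, 3120, law), (8990, x1, Mo, 29, 3390, rd), (8990, x1, Mo, 29, 8240, x3), (8990, x1, Tai, 7, 3120, law), (8990, x1, Tai, 7, 3390, rd), (8990, x1, Tai, 7, 8240, x3)}
Apply σ_{salary < 8300}; surviving tuples: {(1680, x1, Kim, 19, 3120, law), (1680, x1, Kim, 19, 3390, rd), (1680, x1, Kim, 19, 8240, x3), (1680, x1, Mo, 29, 3120, law), (1680, x1, Mo, 29, 3390, rd), (1680, x1, Mo, 29, 8240, x3), (1680, x1, Tai, 7, 3120, law), (1680, x1, Tai, 7, 3390, rd), (1680, x1, Tai, 7, 8240, x3), (1770, fin, Ivy, 9, 3350, p3), (4720, x1, Kim, 19, 3120, law), (4720, x1, Kim, 19, 3390, rd), (4720, x1, Kim, 19, 8240, x3), (4720, x1, Mo, 29, 3120, law), (4720, x1, Mo, 29, 3390, rd), (4720, x1, Mo, 29, 8240, x3), (4720, x1, Tai, 7, 3120, law), (4720, x1, Tai, 7, 3390, rd), (4720, x1, Tai, 7, 8240, x3), (7430, fin, Ivy, 9, 3350, p3)}
π_{name, budget} gives {(Ivy, 3350), (Kim, 3120), (Kim, 3390), (Kim, 8240), (Mo, 3120), (Mo, 3390), (Mo, 8240), (Tai, 3120), (Tai, 3390), (Tai, 8240)} (10 duplicate(s) eliminated).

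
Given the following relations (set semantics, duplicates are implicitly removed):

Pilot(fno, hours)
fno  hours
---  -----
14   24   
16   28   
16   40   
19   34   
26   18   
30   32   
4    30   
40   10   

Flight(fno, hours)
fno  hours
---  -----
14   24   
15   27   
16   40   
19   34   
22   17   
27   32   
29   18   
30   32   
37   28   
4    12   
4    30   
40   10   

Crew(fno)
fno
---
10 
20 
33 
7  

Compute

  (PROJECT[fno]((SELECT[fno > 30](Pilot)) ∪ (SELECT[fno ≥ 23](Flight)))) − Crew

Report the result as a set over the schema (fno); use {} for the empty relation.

{27, 29, 30, 37, 40}

σ[fno > 30]: keep tuples satisfying fno > 30 → {(40, 10)}
σ[fno ≥ 23]: keep tuples satisfying fno ≥ 23 → {(27, 32), (29, 18), (30, 32), (37, 28), (40, 10)}
Taking the union: {(27, 32), (29, 18), (30, 32), (37, 28), (40, 10)}
Keep only column(s) fno: {27, 29, 30, 37, 40}
Taking the difference: {27, 29, 30, 37, 40}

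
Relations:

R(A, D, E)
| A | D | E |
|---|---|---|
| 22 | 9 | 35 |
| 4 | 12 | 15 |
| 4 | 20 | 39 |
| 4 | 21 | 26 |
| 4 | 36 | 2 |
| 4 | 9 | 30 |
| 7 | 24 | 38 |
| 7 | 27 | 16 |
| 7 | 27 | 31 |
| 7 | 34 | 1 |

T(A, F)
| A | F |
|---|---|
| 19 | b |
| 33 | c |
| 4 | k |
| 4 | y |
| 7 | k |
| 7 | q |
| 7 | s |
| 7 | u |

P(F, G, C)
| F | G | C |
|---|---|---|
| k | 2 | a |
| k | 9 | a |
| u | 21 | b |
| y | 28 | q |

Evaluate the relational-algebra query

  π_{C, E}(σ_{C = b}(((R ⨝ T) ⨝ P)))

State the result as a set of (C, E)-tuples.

R ⋈ T (natural join on A): {(4, 12, 15, k), (4, 12, 15, y), (4, 20, 39, k), (4, 20, 39, y), (4, 21, 26, k), (4, 21, 26, y), (4, 36, 2, k), (4, 36, 2, y), (4, 9, 30, k), (4, 9, 30, y), (7, 24, 38, k), (7, 24, 38, q), (7, 24, 38, s), (7, 24, 38, u), (7, 27, 16, k), (7, 27, 16, q), (7, 27, 16, s), (7, 27, 16, u), (7, 27, 31, k), (7, 27, 31, q), (7, 27, 31, s), (7, 27, 31, u), (7, 34, 1, k), (7, 34, 1, q), (7, 34, 1, s), (7, 34, 1, u)}
(R ⨝ T) ⋈ P (natural join on F): {(4, 12, 15, k, 2, a), (4, 12, 15, k, 9, a), (4, 12, 15, y, 28, q), (4, 20, 39, k, 2, a), (4, 20, 39, k, 9, a), (4, 20, 39, y, 28, q), (4, 21, 26, k, 2, a), (4, 21, 26, k, 9, a), (4, 21, 26, y, 28, q), (4, 36, 2, k, 2, a), (4, 36, 2, k, 9, a), (4, 36, 2, y, 28, q), (4, 9, 30, k, 2, a), (4, 9, 30, k, 9, a), (4, 9, 30, y, 28, q), (7, 24, 38, k, 2, a), (7, 24, 38, k, 9, a), (7, 24, 38, u, 21, b), (7, 27, 16, k, 2, a), (7, 27, 16, k, 9, a), (7, 27, 16, u, 21, b), (7, 27, 31, k, 2, a), (7, 27, 31, k, 9, a), (7, 27, 31, u, 21, b), (7, 34, 1, k, 2, a), (7, 34, 1, k, 9, a), (7, 34, 1, u, 21, b)}
Apply σ_{C = b}; surviving tuples: {(7, 24, 38, u, 21, b), (7, 27, 16, u, 21, b), (7, 27, 31, u, 21, b), (7, 34, 1, u, 21, b)}
π_{C, E} gives {(b, 1), (b, 16), (b, 31), (b, 38)}.

{(b, 1), (b, 16), (b, 31), (b, 38)}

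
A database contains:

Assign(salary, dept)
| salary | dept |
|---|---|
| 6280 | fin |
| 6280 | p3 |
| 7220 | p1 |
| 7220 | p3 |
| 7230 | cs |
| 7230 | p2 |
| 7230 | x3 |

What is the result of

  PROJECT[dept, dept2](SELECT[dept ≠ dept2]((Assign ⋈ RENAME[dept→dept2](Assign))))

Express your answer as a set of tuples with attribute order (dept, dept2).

{(cs, p2), (cs, x3), (fin, p3), (p1, p3), (p2, cs), (p2, x3), (p3, fin), (p3, p1), (x3, cs), (x3, p2)}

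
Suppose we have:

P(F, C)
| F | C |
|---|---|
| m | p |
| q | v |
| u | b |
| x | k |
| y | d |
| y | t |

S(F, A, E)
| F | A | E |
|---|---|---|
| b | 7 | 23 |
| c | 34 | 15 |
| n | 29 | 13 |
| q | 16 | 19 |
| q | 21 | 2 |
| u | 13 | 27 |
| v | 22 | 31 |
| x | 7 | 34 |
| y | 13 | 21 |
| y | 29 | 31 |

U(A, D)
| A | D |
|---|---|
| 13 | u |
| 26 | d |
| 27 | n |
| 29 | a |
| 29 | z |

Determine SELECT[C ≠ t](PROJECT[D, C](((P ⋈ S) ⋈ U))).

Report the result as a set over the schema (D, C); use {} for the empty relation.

{(a, d), (u, b), (u, d), (z, d)}

Natural join on F: {(q, v, 16, 19), (q, v, 21, 2), (u, b, 13, 27), (x, k, 7, 34), (y, d, 13, 21), (y, d, 29, 31), (y, t, 13, 21), (y, t, 29, 31)}
Natural join on A: {(u, b, 13, 27, u), (y, d, 13, 21, u), (y, d, 29, 31, a), (y, d, 29, 31, z), (y, t, 13, 21, u), (y, t, 29, 31, a), (y, t, 29, 31, z)}
Projecting to D, C: {(a, d), (a, t), (u, b), (u, d), (u, t), (z, d), (z, t)}
Selection C ≠ t: {(a, d), (u, b), (u, d), (z, d)}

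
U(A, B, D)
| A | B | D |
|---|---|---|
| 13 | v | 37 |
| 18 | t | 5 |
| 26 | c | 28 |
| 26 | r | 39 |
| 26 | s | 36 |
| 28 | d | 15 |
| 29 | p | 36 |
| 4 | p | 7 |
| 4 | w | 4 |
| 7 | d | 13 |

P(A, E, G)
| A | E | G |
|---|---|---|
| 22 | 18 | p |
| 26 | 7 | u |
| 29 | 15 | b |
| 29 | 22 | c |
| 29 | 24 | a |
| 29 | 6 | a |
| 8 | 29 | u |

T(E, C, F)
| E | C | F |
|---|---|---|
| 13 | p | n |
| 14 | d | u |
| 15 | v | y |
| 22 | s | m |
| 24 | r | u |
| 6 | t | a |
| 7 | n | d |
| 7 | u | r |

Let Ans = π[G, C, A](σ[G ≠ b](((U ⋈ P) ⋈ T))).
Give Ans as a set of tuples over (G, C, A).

{(a, r, 29), (a, t, 29), (c, s, 29), (u, n, 26), (u, u, 26)}

Natural join on A: {(26, c, 28, 7, u), (26, r, 39, 7, u), (26, s, 36, 7, u), (29, p, 36, 15, b), (29, p, 36, 22, c), (29, p, 36, 24, a), (29, p, 36, 6, a)}
Natural join on E: {(26, c, 28, 7, u, n, d), (26, c, 28, 7, u, u, r), (26, r, 39, 7, u, n, d), (26, r, 39, 7, u, u, r), (26, s, 36, 7, u, n, d), (26, s, 36, 7, u, u, r), (29, p, 36, 15, b, v, y), (29, p, 36, 22, c, s, m), (29, p, 36, 24, a, r, u), (29, p, 36, 6, a, t, a)}
σ[G ≠ b]: keep tuples satisfying G ≠ b → {(26, c, 28, 7, u, n, d), (26, c, 28, 7, u, u, r), (26, r, 39, 7, u, n, d), (26, r, 39, 7, u, u, r), (26, s, 36, 7, u, n, d), (26, s, 36, 7, u, u, r), (29, p, 36, 22, c, s, m), (29, p, 36, 24, a, r, u), (29, p, 36, 6, a, t, a)}
π_{G, C, A} gives {(a, r, 29), (a, t, 29), (c, s, 29), (u, n, 26), (u, u, 26)} (4 duplicate(s) eliminated).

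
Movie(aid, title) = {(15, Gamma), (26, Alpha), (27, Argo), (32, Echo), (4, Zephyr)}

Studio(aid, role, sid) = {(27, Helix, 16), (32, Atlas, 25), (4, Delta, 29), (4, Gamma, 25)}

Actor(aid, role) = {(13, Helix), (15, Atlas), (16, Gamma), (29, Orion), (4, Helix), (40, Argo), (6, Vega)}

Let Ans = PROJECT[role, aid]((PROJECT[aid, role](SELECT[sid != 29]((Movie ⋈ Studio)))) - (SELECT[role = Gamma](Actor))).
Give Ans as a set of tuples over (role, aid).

{(Atlas, 32), (Gamma, 4), (Helix, 27)}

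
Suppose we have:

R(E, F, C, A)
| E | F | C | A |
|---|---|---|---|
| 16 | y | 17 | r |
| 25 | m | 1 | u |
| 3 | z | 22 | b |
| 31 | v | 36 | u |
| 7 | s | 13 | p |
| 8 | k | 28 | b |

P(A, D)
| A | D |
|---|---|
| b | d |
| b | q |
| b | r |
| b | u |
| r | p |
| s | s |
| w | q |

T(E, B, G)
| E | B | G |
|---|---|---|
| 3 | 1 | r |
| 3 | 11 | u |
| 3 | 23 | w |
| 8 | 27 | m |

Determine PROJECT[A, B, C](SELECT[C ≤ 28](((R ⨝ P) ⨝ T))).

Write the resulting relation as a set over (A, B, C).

{(b, 1, 22), (b, 11, 22), (b, 23, 22), (b, 27, 28)}

R ⋈ P (natural join on A): {(16, y, 17, r, p), (3, z, 22, b, d), (3, z, 22, b, q), (3, z, 22, b, r), (3, z, 22, b, u), (8, k, 28, b, d), (8, k, 28, b, q), (8, k, 28, b, r), (8, k, 28, b, u)}
(R ⨝ P) ⋈ T (natural join on E): {(3, z, 22, b, d, 1, r), (3, z, 22, b, d, 11, u), (3, z, 22, b, d, 23, w), (3, z, 22, b, q, 1, r), (3, z, 22, b, q, 11, u), (3, z, 22, b, q, 23, w), (3, z, 22, b, r, 1, r), (3, z, 22, b, r, 11, u), (3, z, 22, b, r, 23, w), (3, z, 22, b, u, 1, r), (3, z, 22, b, u, 11, u), (3, z, 22, b, u, 23, w), (8, k, 28, b, d, 27, m), (8, k, 28, b, q, 27, m), (8, k, 28, b, r, 27, m), (8, k, 28, b, u, 27, m)}
Apply σ_{C ≤ 28}; surviving tuples: {(3, z, 22, b, d, 1, r), (3, z, 22, b, d, 11, u), (3, z, 22, b, d, 23, w), (3, z, 22, b, q, 1, r), (3, z, 22, b, q, 11, u), (3, z, 22, b, q, 23, w), (3, z, 22, b, r, 1, r), (3, z, 22, b, r, 11, u), (3, z, 22, b, r, 23, w), (3, z, 22, b, u, 1, r), (3, z, 22, b, u, 11, u), (3, z, 22, b, u, 23, w), (8, k, 28, b, d, 27, m), (8, k, 28, b, q, 27, m), (8, k, 28, b, r, 27, m), (8, k, 28, b, u, 27, m)}
π[A, B, C]: project onto (A, B, C) (12 duplicate(s) eliminated) → {(b, 1, 22), (b, 11, 22), (b, 23, 22), (b, 27, 28)}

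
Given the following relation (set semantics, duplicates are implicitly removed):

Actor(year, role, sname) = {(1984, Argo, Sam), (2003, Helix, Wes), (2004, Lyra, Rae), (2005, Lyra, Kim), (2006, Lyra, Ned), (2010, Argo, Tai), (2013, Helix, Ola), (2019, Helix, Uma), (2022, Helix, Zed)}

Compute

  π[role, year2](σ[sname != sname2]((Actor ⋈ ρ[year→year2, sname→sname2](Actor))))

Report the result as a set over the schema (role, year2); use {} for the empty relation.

{(Argo, 1984), (Argo, 2010), (Helix, 2003), (Helix, 2013), (Helix, 2019), (Helix, 2022), (Lyra, 2004), (Lyra, 2005), (Lyra, 2006)}

ρ[year→year2, sname→sname2]: schema becomes (year2, role, sname2); tuples unchanged.
Actor ⋈ ρ[year→year2, sname→sname2](Actor) (natural join on role): {(1984, Argo, Sam, 1984, Sam), (1984, Argo, Sam, 2010, Tai), (2003, Helix, Wes, 2003, Wes), (2003, Helix, Wes, 2013, Ola), (2003, Helix, Wes, 2019, Uma), (2003, Helix, Wes, 2022, Zed), (2004, Lyra, Rae, 2004, Rae), (2004, Lyra, Rae, 2005, Kim), (2004, Lyra, Rae, 2006, Ned), (2005, Lyra, Kim, 2004, Rae), (2005, Lyra, Kim, 2005, Kim), (2005, Lyra, Kim, 2006, Ned), (2006, Lyra, Ned, 2004, Rae), (2006, Lyra, Ned, 2005, Kim), (2006, Lyra, Ned, 2006, Ned), (2010, Argo, Tai, 1984, Sam), (2010, Argo, Tai, 2010, Tai), (2013, Helix, Ola, 2003, Wes), (2013, Helix, Ola, 2013, Ola), (2013, Helix, Ola, 2019, Uma), (2013, Helix, Ola, 2022, Zed), (2019, Helix, Uma, 2003, Wes), (2019, Helix, Uma, 2013, Ola), (2019, Helix, Uma, 2019, Uma), (2019, Helix, Uma, 2022, Zed), (2022, Helix, Zed, 2003, Wes), (2022, Helix, Zed, 2013, Ola), (2022, Helix, Zed, 2019, Uma), (2022, Helix, Zed, 2022, Zed)}
σ[sname != sname2]: keep tuples satisfying sname != sname2 → {(1984, Argo, Sam, 2010, Tai), (2003, Helix, Wes, 2013, Ola), (2003, Helix, Wes, 2019, Uma), (2003, Helix, Wes, 2022, Zed), (2004, Lyra, Rae, 2005, Kim), (2004, Lyra, Rae, 2006, Ned), (2005, Lyra, Kim, 2004, Rae), (2005, Lyra, Kim, 2006, Ned), (2006, Lyra, Ned, 2004, Rae), (2006, Lyra, Ned, 2005, Kim), (2010, Argo, Tai, 1984, Sam), (2013, Helix, Ola, 2003, Wes), (2013, Helix, Ola, 2019, Uma), (2013, Helix, Ola, 2022, Zed), (2019, Helix, Uma, 2003, Wes), (2019, Helix, Uma, 2013, Ola), (2019, Helix, Uma, 2022, Zed), (2022, Helix, Zed, 2003, Wes), (2022, Helix, Zed, 2013, Ola), (2022, Helix, Zed, 2019, Uma)}
Projecting to role, year2 (11 duplicate(s) eliminated): {(Argo, 1984), (Argo, 2010), (Helix, 2003), (Helix, 2013), (Helix, 2019), (Helix, 2022), (Lyra, 2004), (Lyra, 2005), (Lyra, 2006)}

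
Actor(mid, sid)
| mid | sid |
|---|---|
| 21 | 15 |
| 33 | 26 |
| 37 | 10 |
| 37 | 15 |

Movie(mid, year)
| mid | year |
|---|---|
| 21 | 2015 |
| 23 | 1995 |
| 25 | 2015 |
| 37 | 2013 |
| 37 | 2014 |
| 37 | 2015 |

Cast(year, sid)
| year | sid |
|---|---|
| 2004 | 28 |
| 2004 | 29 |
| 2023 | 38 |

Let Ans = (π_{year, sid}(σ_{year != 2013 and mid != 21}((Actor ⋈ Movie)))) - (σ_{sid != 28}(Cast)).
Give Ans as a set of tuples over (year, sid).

Natural join on mid: {(21, 15, 2015), (37, 10, 2013), (37, 10, 2014), (37, 10, 2015), (37, 15, 2013), (37, 15, 2014), (37, 15, 2015)}
Filtering on year != 2013 and mid != 21 leaves {(37, 10, 2014), (37, 10, 2015), (37, 15, 2014), (37, 15, 2015)}.
π[year, sid]: project onto (year, sid) → {(2014, 10), (2014, 15), (2015, 10), (2015, 15)}
Filtering on sid != 28 leaves {(2004, 29), (2023, 38)}.
Difference: {(2014, 10), (2014, 15), (2015, 10), (2015, 15)} with {(2004, 29), (2023, 38)} → {(2014, 10), (2014, 15), (2015, 10), (2015, 15)}

{(2014, 10), (2014, 15), (2015, 10), (2015, 15)}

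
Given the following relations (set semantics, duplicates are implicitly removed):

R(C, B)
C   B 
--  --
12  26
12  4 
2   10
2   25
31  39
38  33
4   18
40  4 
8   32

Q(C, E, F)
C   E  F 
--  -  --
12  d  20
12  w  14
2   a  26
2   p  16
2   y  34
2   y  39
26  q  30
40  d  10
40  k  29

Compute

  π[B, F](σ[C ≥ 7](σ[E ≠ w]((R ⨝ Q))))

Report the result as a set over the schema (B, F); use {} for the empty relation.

{(26, 20), (4, 10), (4, 20), (4, 29)}

Natural join on C: {(12, 26, d, 20), (12, 26, w, 14), (12, 4, d, 20), (12, 4, w, 14), (2, 10, a, 26), (2, 10, p, 16), (2, 10, y, 34), (2, 10, y, 39), (2, 25, a, 26), (2, 25, p, 16), (2, 25, y, 34), (2, 25, y, 39), (40, 4, d, 10), (40, 4, k, 29)}
Filtering on E ≠ w leaves {(12, 26, d, 20), (12, 4, d, 20), (2, 10, a, 26), (2, 10, p, 16), (2, 10, y, 34), (2, 10, y, 39), (2, 25, a, 26), (2, 25, p, 16), (2, 25, y, 34), (2, 25, y, 39), (40, 4, d, 10), (40, 4, k, 29)}.
Filtering on C ≥ 7 leaves {(12, 26, d, 20), (12, 4, d, 20), (40, 4, d, 10), (40, 4, k, 29)}.
Projecting to B, F: {(26, 20), (4, 10), (4, 20), (4, 29)}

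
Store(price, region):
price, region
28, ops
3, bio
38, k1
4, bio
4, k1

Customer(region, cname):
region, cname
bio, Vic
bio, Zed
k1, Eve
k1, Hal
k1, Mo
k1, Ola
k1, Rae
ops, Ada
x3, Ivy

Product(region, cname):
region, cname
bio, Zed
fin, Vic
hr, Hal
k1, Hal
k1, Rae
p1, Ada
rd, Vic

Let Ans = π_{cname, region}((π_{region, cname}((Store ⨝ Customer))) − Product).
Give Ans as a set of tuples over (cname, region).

Store ⋈ Customer (natural join on region): {(28, ops, Ada), (3, bio, Vic), (3, bio, Zed), (38, k1, Eve), (38, k1, Hal), (38, k1, Mo), (38, k1, Ola), (38, k1, Rae), (4, bio, Vic), (4, bio, Zed), (4, k1, Eve), (4, k1, Hal), (4, k1, Mo), (4, k1, Ola), (4, k1, Rae)}
Projecting to region, cname (7 duplicate(s) eliminated): {(bio, Vic), (bio, Zed), (k1, Eve), (k1, Hal), (k1, Mo), (k1, Ola), (k1, Rae), (ops, Ada)}
Set difference of the two operands is {(bio, Vic), (k1, Eve), (k1, Mo), (k1, Ola), (ops, Ada)}.
Projecting to cname, region: {(Ada, ops), (Eve, k1), (Mo, k1), (Ola, k1), (Vic, bio)}

{(Ada, ops), (Eve, k1), (Mo, k1), (Ola, k1), (Vic, bio)}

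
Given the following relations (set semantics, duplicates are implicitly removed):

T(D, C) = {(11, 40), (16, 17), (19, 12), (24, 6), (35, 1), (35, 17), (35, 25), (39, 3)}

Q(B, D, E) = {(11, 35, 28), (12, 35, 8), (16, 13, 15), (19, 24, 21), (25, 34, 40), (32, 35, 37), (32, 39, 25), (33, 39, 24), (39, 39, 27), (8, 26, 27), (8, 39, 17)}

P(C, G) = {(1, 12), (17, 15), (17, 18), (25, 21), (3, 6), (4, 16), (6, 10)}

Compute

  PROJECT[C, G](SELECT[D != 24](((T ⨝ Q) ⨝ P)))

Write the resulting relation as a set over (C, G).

Natural join on D: {(24, 6, 19, 21), (35, 1, 11, 28), (35, 1, 12, 8), (35, 1, 32, 37), (35, 17, 11, 28), (35, 17, 12, 8), (35, 17, 32, 37), (35, 25, 11, 28), (35, 25, 12, 8), (35, 25, 32, 37), (39, 3, 32, 25), (39, 3, 33, 24), (39, 3, 39, 27), (39, 3, 8, 17)}
Natural join on C: {(24, 6, 19, 21, 10), (35, 1, 11, 28, 12), (35, 1, 12, 8, 12), (35, 1, 32, 37, 12), (35, 17, 11, 28, 15), (35, 17, 11, 28, 18), (35, 17, 12, 8, 15), (35, 17, 12, 8, 18), (35, 17, 32, 37, 15), (35, 17, 32, 37, 18), (35, 25, 11, 28, 21), (35, 25, 12, 8, 21), (35, 25, 32, 37, 21), (39, 3, 32, 25, 6), (39, 3, 33, 24, 6), (39, 3, 39, 27, 6), (39, 3, 8, 17, 6)}
Filtering on D != 24 leaves {(35, 1, 11, 28, 12), (35, 1, 12, 8, 12), (35, 1, 32, 37, 12), (35, 17, 11, 28, 15), (35, 17, 11, 28, 18), (35, 17, 12, 8, 15), (35, 17, 12, 8, 18), (35, 17, 32, 37, 15), (35, 17, 32, 37, 18), (35, 25, 11, 28, 21), (35, 25, 12, 8, 21), (35, 25, 32, 37, 21), (39, 3, 32, 25, 6), (39, 3, 33, 24, 6), (39, 3, 39, 27, 6), (39, 3, 8, 17, 6)}.
π_{C, G} gives {(1, 12), (17, 15), (17, 18), (25, 21), (3, 6)} (11 duplicate(s) eliminated).

{(1, 12), (17, 15), (17, 18), (25, 21), (3, 6)}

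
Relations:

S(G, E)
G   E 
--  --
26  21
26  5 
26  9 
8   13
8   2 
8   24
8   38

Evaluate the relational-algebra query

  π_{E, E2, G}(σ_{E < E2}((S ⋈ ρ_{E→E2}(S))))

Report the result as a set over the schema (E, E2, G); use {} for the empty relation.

ρ[E→E2]: schema becomes (G, E2); tuples unchanged.
Natural join on G: {(26, 21, 21), (26, 21, 5), (26, 21, 9), (26, 5, 21), (26, 5, 5), (26, 5, 9), (26, 9, 21), (26, 9, 5), (26, 9, 9), (8, 13, 13), (8, 13, 2), (8, 13, 24), (8, 13, 38), (8, 2, 13), (8, 2, 2), (8, 2, 24), (8, 2, 38), (8, 24, 13), (8, 24, 2), (8, 24, 24), (8, 24, 38), (8, 38, 13), (8, 38, 2), (8, 38, 24), (8, 38, 38)}
Selection E < E2: {(26, 5, 21), (26, 5, 9), (26, 9, 21), (8, 13, 24), (8, 13, 38), (8, 2, 13), (8, 2, 24), (8, 2, 38), (8, 24, 38)}
Keep only column(s) E, E2, G: {(13, 24, 8), (13, 38, 8), (2, 13, 8), (2, 24, 8), (2, 38, 8), (24, 38, 8), (5, 21, 26), (5, 9, 26), (9, 21, 26)}

{(13, 24, 8), (13, 38, 8), (2, 13, 8), (2, 24, 8), (2, 38, 8), (24, 38, 8), (5, 21, 26), (5, 9, 26), (9, 21, 26)}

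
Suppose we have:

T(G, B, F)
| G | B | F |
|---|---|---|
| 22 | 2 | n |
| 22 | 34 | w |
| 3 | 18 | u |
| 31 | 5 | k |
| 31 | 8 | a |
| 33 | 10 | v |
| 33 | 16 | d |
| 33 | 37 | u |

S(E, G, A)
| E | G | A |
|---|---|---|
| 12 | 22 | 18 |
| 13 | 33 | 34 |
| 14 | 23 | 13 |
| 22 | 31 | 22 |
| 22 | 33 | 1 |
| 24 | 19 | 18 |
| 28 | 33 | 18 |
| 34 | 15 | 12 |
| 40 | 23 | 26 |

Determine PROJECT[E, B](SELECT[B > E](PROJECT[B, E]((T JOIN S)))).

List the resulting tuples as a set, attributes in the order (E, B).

{(12, 34), (13, 16), (13, 37), (22, 37), (28, 37)}

Joining T and S on G yields {(22, 2, n, 12, 18), (22, 34, w, 12, 18), (31, 5, k, 22, 22), (31, 8, a, 22, 22), (33, 10, v, 13, 34), (33, 10, v, 22, 1), (33, 10, v, 28, 18), (33, 16, d, 13, 34), (33, 16, d, 22, 1), (33, 16, d, 28, 18), (33, 37, u, 13, 34), (33, 37, u, 22, 1), (33, 37, u, 28, 18)}.
π[B, E]: project onto (B, E) → {(10, 13), (10, 22), (10, 28), (16, 13), (16, 22), (16, 28), (2, 12), (34, 12), (37, 13), (37, 22), (37, 28), (5, 22), (8, 22)}
Apply σ_{B > E}; surviving tuples: {(16, 13), (34, 12), (37, 13), (37, 22), (37, 28)}
π[E, B]: project onto (E, B) → {(12, 34), (13, 16), (13, 37), (22, 37), (28, 37)}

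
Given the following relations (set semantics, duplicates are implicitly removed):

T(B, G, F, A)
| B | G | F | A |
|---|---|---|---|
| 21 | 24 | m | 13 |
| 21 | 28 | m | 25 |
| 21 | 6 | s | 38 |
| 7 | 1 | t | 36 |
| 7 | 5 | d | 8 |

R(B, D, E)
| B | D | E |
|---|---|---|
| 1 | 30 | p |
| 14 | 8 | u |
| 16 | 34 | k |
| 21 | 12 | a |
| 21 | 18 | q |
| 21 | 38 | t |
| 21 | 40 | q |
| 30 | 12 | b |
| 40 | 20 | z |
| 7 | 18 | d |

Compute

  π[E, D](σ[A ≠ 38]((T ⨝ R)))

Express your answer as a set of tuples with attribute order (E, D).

{(a, 12), (d, 18), (q, 18), (q, 40), (t, 38)}

Joining T and R on B yields {(21, 24, m, 13, 12, a), (21, 24, m, 13, 18, q), (21, 24, m, 13, 38, t), (21, 24, m, 13, 40, q), (21, 28, m, 25, 12, a), (21, 28, m, 25, 18, q), (21, 28, m, 25, 38, t), (21, 28, m, 25, 40, q), (21, 6, s, 38, 12, a), (21, 6, s, 38, 18, q), (21, 6, s, 38, 38, t), (21, 6, s, 38, 40, q), (7, 1, t, 36, 18, d), (7, 5, d, 8, 18, d)}.
σ[A ≠ 38]: keep tuples satisfying A ≠ 38 → {(21, 24, m, 13, 12, a), (21, 24, m, 13, 18, q), (21, 24, m, 13, 38, t), (21, 24, m, 13, 40, q), (21, 28, m, 25, 12, a), (21, 28, m, 25, 18, q), (21, 28, m, 25, 38, t), (21, 28, m, 25, 40, q), (7, 1, t, 36, 18, d), (7, 5, d, 8, 18, d)}
Projecting to E, D (5 duplicate(s) eliminated): {(a, 12), (d, 18), (q, 18), (q, 40), (t, 38)}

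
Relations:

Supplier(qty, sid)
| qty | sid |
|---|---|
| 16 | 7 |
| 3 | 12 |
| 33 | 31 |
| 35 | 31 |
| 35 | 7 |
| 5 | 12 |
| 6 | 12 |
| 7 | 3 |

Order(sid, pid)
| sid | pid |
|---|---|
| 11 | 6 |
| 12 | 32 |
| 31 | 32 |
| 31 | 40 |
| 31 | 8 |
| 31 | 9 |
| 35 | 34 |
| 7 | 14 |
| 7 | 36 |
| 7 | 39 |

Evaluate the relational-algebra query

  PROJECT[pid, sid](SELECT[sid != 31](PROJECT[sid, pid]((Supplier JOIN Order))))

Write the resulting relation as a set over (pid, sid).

{(14, 7), (32, 12), (36, 7), (39, 7)}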